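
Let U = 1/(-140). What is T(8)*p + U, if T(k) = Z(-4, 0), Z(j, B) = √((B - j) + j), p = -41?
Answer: -1/140 ≈ -0.0071429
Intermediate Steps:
U = -1/140 ≈ -0.0071429
Z(j, B) = √B
T(k) = 0 (T(k) = √0 = 0)
T(8)*p + U = 0*(-41) - 1/140 = 0 - 1/140 = -1/140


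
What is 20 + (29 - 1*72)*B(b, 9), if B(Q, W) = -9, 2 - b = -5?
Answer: 407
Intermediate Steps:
b = 7 (b = 2 - 1*(-5) = 2 + 5 = 7)
20 + (29 - 1*72)*B(b, 9) = 20 + (29 - 1*72)*(-9) = 20 + (29 - 72)*(-9) = 20 - 43*(-9) = 20 + 387 = 407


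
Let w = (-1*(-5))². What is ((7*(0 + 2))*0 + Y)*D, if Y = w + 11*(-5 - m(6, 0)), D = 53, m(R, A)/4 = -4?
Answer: 7738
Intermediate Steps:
m(R, A) = -16 (m(R, A) = 4*(-4) = -16)
w = 25 (w = 5² = 25)
Y = 146 (Y = 25 + 11*(-5 - 1*(-16)) = 25 + 11*(-5 + 16) = 25 + 11*11 = 25 + 121 = 146)
((7*(0 + 2))*0 + Y)*D = ((7*(0 + 2))*0 + 146)*53 = ((7*2)*0 + 146)*53 = (14*0 + 146)*53 = (0 + 146)*53 = 146*53 = 7738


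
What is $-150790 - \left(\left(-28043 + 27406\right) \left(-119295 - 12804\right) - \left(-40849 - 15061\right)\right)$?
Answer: $-84353763$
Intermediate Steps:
$-150790 - \left(\left(-28043 + 27406\right) \left(-119295 - 12804\right) - \left(-40849 - 15061\right)\right) = -150790 - \left(\left(-637\right) \left(-132099\right) - \left(-40849 - 15061\right)\right) = -150790 - \left(84147063 - -55910\right) = -150790 - \left(84147063 + 55910\right) = -150790 - 84202973 = -84353763$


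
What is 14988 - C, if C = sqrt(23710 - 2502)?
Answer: 14988 - 2*sqrt(5302) ≈ 14842.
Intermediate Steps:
C = 2*sqrt(5302) (C = sqrt(21208) = 2*sqrt(5302) ≈ 145.63)
14988 - C = 14988 - 2*sqrt(5302)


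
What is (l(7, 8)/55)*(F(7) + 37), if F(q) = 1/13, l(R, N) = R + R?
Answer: 6748/715 ≈ 9.4378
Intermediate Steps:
l(R, N) = 2*R
F(q) = 1/13
(l(7, 8)/55)*(F(7) + 37) = ((2*7)/55)*(1/13 + 37) = (14*(1/55))*(482/13) = (14/55)*(482/13) = 6748/715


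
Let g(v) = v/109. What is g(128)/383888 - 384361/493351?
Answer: -1005191161749/1290229789187 ≈ -0.77908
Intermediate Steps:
g(v) = v/109 (g(v) = v*(1/109) = v/109)
g(128)/383888 - 384361/493351 = ((1/109)*128)/383888 - 384361/493351 = (128/109)*(1/383888) - 384361*1/493351 = 8/2615237 - 384361/493351 = -1005191161749/1290229789187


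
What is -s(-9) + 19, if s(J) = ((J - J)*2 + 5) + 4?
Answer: 10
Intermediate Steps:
s(J) = 9 (s(J) = (0*2 + 5) + 4 = (0 + 5) + 4 = 5 + 4 = 9)
-s(-9) + 19 = -1*9 + 19 = -9 + 19 = 10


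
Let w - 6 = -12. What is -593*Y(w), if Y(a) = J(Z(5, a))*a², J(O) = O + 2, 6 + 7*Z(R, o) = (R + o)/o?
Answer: -24906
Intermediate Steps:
Z(R, o) = -6/7 + (R + o)/(7*o) (Z(R, o) = -6/7 + ((R + o)/o)/7 = -6/7 + (R + o)/(7*o))
J(O) = 2 + O
w = -6 (w = 6 - 12 = -6)
Y(a) = a²*(2 + (5 - 5*a)/(7*a)) (Y(a) = (2 + (5 - 5*a)/(7*a))*a² = a²*(2 + (5 - 5*a)/(7*a)))
-593*Y(w) = -593*(-6)*(5 + 9*(-6))/7 = -593*(-6)*(5 - 54)/7 = -593*(-6)*(-49)/7 = -593*42 = -24906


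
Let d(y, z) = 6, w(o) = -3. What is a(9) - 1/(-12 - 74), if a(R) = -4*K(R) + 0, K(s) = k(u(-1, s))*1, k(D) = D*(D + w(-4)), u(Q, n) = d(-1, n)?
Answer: -6191/86 ≈ -71.988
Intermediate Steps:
u(Q, n) = 6
k(D) = D*(-3 + D) (k(D) = D*(D - 3) = D*(-3 + D))
K(s) = 18 (K(s) = (6*(-3 + 6))*1 = (6*3)*1 = 18*1 = 18)
a(R) = -72 (a(R) = -4*18 + 0 = -72 + 0 = -72)
a(9) - 1/(-12 - 74) = -72 - 1/(-12 - 74) = -72 - 1/(-86) = -72 - 1*(-1/86) = -72 + 1/86 = -6191/86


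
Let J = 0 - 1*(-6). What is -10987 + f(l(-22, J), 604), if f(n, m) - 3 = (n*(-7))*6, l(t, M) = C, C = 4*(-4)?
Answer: -10312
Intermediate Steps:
J = 6 (J = 0 + 6 = 6)
C = -16
l(t, M) = -16
f(n, m) = 3 - 42*n (f(n, m) = 3 + (n*(-7))*6 = 3 - 7*n*6 = 3 - 42*n)
-10987 + f(l(-22, J), 604) = -10987 + (3 - 42*(-16)) = -10987 + (3 + 672) = -10987 + 675 = -10312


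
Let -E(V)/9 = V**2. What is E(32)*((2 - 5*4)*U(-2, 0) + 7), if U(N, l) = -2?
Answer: -396288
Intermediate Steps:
E(V) = -9*V**2
E(32)*((2 - 5*4)*U(-2, 0) + 7) = (-9*32**2)*((2 - 5*4)*(-2) + 7) = (-9*1024)*((2 - 20)*(-2) + 7) = -9216*(-18*(-2) + 7) = -9216*(36 + 7) = -9216*43 = -396288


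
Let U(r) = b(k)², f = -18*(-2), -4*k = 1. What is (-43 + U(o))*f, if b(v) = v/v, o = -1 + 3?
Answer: -1512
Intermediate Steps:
k = -¼ (k = -¼*1 = -¼ ≈ -0.25000)
o = 2
b(v) = 1
f = 36 (f = -6*(-6) = 36)
U(r) = 1 (U(r) = 1² = 1)
(-43 + U(o))*f = (-43 + 1)*36 = -42*36 = -1512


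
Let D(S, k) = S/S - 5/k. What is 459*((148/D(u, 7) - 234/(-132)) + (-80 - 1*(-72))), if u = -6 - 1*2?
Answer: 5167881/22 ≈ 2.3490e+5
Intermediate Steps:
u = -8 (u = -6 - 2 = -8)
D(S, k) = 1 - 5/k
459*((148/D(u, 7) - 234/(-132)) + (-80 - 1*(-72))) = 459*((148/(((-5 + 7)/7)) - 234/(-132)) + (-80 - 1*(-72))) = 459*((148/(((1/7)*2)) - 234*(-1/132)) + (-80 + 72)) = 459*((148/(2/7) + 39/22) - 8) = 459*((148*(7/2) + 39/22) - 8) = 459*((518 + 39/22) - 8) = 459*(11435/22 - 8) = 459*(11259/22) = 5167881/22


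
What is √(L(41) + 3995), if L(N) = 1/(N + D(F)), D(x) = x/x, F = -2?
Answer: √7047222/42 ≈ 63.206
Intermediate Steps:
D(x) = 1
L(N) = 1/(1 + N) (L(N) = 1/(N + 1) = 1/(1 + N))
√(L(41) + 3995) = √(1/(1 + 41) + 3995) = √(1/42 + 3995) = √(167791/42) = √7047222/42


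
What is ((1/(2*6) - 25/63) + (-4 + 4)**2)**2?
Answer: 6241/63504 ≈ 0.098277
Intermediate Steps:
((1/(2*6) - 25/63) + (-4 + 4)**2)**2 = ((1/12 - 25*1/63) + 0**2)**2 = ((1*(1/12) - 25/63) + 0)**2 = ((1/12 - 25/63) + 0)**2 = (-79/252 + 0)**2 = (-79/252)**2 = 6241/63504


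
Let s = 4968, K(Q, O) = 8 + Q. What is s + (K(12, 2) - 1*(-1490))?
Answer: 6478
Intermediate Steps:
s + (K(12, 2) - 1*(-1490)) = 4968 + ((8 + 12) - 1*(-1490)) = 4968 + (20 + 1490) = 4968 + 1510 = 6478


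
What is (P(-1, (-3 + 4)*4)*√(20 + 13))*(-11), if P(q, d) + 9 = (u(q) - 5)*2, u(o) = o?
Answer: 231*√33 ≈ 1327.0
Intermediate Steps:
P(q, d) = -19 + 2*q (P(q, d) = -9 + (q - 5)*2 = -9 + (-5 + q)*2 = -9 + (-10 + 2*q) = -19 + 2*q)
(P(-1, (-3 + 4)*4)*√(20 + 13))*(-11) = ((-19 + 2*(-1))*√(20 + 13))*(-11) = ((-19 - 2)*√33)*(-11) = -21*√33*(-11) = 231*√33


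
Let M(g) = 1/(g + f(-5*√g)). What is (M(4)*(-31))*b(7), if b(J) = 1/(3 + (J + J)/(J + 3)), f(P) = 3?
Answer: -155/154 ≈ -1.0065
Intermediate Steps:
M(g) = 1/(3 + g) (M(g) = 1/(g + 3) = 1/(3 + g))
b(J) = 1/(3 + 2*J/(3 + J)) (b(J) = 1/(3 + (2*J)/(3 + J)) = 1/(3 + 2*J/(3 + J)))
(M(4)*(-31))*b(7) = (-31/(3 + 4))*((3 + 7)/(9 + 5*7)) = (-31/7)*(10/(9 + 35)) = ((⅐)*(-31))*(10/44) = -31*10/308 = -31/7*5/22 = -155/154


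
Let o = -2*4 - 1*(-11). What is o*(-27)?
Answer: -81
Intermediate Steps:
o = 3 (o = -8 + 11 = 3)
o*(-27) = 3*(-27) = -81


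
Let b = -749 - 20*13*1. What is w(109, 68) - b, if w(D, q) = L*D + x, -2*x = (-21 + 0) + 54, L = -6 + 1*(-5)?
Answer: -413/2 ≈ -206.50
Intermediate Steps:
L = -11 (L = -6 - 5 = -11)
x = -33/2 (x = -((-21 + 0) + 54)/2 = -(-21 + 54)/2 = -½*33 = -33/2 ≈ -16.500)
w(D, q) = -33/2 - 11*D (w(D, q) = -11*D - 33/2 = -33/2 - 11*D)
b = -1009 (b = -749 - 260*1 = -749 - 260 = -1009)
w(109, 68) - b = (-33/2 - 11*109) - 1*(-1009) = (-33/2 - 1199) + 1009 = -2431/2 + 1009 = -413/2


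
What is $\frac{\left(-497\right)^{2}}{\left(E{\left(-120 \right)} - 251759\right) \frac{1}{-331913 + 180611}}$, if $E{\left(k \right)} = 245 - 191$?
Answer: $\frac{37372955718}{251705} \approx 1.4848 \cdot 10^{5}$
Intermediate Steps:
$E{\left(k \right)} = 54$ ($E{\left(k \right)} = 245 - 191 = 54$)
$\frac{\left(-497\right)^{2}}{\left(E{\left(-120 \right)} - 251759\right) \frac{1}{-331913 + 180611}} = \frac{\left(-497\right)^{2}}{\left(54 - 251759\right) \frac{1}{-331913 + 180611}} = \frac{247009}{\left(-251705\right) \frac{1}{-151302}} = \frac{247009}{\left(-251705\right) \left(- \frac{1}{151302}\right)} = \frac{247009}{\frac{251705}{151302}} = 247009 \cdot \frac{151302}{251705} = \frac{37372955718}{251705}$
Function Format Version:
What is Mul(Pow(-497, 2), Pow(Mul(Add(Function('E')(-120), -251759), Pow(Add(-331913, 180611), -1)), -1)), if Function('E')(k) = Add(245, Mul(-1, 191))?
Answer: Rational(37372955718, 251705) ≈ 1.4848e+5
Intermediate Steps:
Function('E')(k) = 54 (Function('E')(k) = Add(245, -191) = 54)
Mul(Pow(-497, 2), Pow(Mul(Add(Function('E')(-120), -251759), Pow(Add(-331913, 180611), -1)), -1)) = Mul(Pow(-497, 2), Pow(Mul(Add(54, -251759), Pow(Add(-331913, 180611), -1)), -1)) = Mul(247009, Pow(Mul(-251705, Pow(-151302, -1)), -1)) = Mul(247009, Pow(Mul(-251705, Rational(-1, 151302)), -1)) = Mul(247009, Pow(Rational(251705, 151302), -1)) = Mul(247009, Rational(151302, 251705)) = Rational(37372955718, 251705)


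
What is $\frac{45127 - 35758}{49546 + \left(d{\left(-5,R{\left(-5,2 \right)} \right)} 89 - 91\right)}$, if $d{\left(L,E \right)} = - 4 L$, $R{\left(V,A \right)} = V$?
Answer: $\frac{9369}{51235} \approx 0.18286$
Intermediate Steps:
$\frac{45127 - 35758}{49546 + \left(d{\left(-5,R{\left(-5,2 \right)} \right)} 89 - 91\right)} = \frac{45127 - 35758}{49546 - \left(91 - \left(-4\right) \left(-5\right) 89\right)} = \frac{9369}{49546 + \left(20 \cdot 89 - 91\right)} = \frac{9369}{49546 + \left(1780 - 91\right)} = \frac{9369}{49546 + 1689} = \frac{9369}{51235}$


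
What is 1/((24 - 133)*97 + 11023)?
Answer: 1/450 ≈ 0.0022222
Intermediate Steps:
1/((24 - 133)*97 + 11023) = 1/(-109*97 + 11023) = 1/(-10573 + 11023) = 1/450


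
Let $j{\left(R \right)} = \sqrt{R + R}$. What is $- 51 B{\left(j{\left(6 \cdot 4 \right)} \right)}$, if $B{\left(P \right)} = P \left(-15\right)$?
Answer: $3060 \sqrt{3} \approx 5300.1$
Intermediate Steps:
$j{\left(R \right)} = \sqrt{2} \sqrt{R}$ ($j{\left(R \right)} = \sqrt{2 R} = \sqrt{2} \sqrt{R}$)
$B{\left(P \right)} = - 15 P$
$- 51 B{\left(j{\left(6 \cdot 4 \right)} \right)} = - 51 \left(- 15 \sqrt{2} \sqrt{6 \cdot 4}\right) = - 51 \left(- 15 \sqrt{2} \sqrt{24}\right) = - 51 \left(- 15 \sqrt{2} \cdot 2 \sqrt{6}\right) = - 51 \left(- 15 \cdot 4 \sqrt{3}\right) = - 51 \left(- 60 \sqrt{3}\right) = 3060 \sqrt{3}$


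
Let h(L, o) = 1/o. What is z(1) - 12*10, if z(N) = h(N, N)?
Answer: -119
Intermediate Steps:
z(N) = 1/N
z(1) - 12*10 = 1/1 - 12*10 = 1 - 120 = -119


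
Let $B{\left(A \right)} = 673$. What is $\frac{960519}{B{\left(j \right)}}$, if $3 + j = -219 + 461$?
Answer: $\frac{960519}{673} \approx 1427.2$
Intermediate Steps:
$j = 239$ ($j = -3 + \left(-219 + 461\right) = -3 + 242 = 239$)
$\frac{960519}{B{\left(j \right)}} = \frac{960519}{673}$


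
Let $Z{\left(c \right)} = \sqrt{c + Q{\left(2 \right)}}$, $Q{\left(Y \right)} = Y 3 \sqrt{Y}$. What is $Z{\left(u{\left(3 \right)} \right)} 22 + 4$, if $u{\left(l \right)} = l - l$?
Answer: $4 + 22 \cdot 2^{\frac{3}{4}} \sqrt{3} \approx 68.085$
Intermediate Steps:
$u{\left(l \right)} = 0$
$Q{\left(Y \right)} = 3 Y^{\frac{3}{2}}$ ($Q{\left(Y \right)} = 3 Y \sqrt{Y} = 3 Y^{\frac{3}{2}}$)
$Z{\left(c \right)} = \sqrt{c + 6 \sqrt{2}}$ ($Z{\left(c \right)} = \sqrt{c + 3 \cdot 2^{\frac{3}{2}}} = \sqrt{c + 3 \cdot 2 \sqrt{2}} = \sqrt{c + 6 \sqrt{2}}$)
$Z{\left(u{\left(3 \right)} \right)} 22 + 4 = \sqrt{0 + 6 \sqrt{2}} \cdot 22 + 4 = \sqrt{6 \sqrt{2}} \cdot 22 + 4 = 2^{\frac{3}{4}} \sqrt{3} \cdot 22 + 4 = 22 \cdot 2^{\frac{3}{4}} \sqrt{3} + 4 = 4 + 22 \cdot 2^{\frac{3}{4}} \sqrt{3}$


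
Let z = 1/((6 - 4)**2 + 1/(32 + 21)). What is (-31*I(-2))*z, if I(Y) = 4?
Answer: -6572/213 ≈ -30.854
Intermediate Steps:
z = 53/213 (z = 1/(2**2 + 1/53) = 1/(4 + 1/53) = 1/(213/53) = 53/213 ≈ 0.24883)
(-31*I(-2))*z = -31*4*(53/213) = -124*53/213 = -6572/213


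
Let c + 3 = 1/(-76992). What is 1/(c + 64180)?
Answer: 76992/4941115583 ≈ 1.5582e-5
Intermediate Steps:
c = -230977/76992 (c = -3 + 1/(-76992) = -3 - 1/76992 = -230977/76992 ≈ -3.0000)
1/(c + 64180) = 1/(-230977/76992 + 64180) = 1/(4941115583/76992) = 76992/4941115583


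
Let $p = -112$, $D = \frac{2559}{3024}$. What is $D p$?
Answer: $- \frac{853}{9} \approx -94.778$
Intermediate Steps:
$D = \frac{853}{1008}$ ($D = 2559 \cdot \frac{1}{3024} = \frac{853}{1008} \approx 0.84623$)
$D p = \frac{853}{1008} \left(-112\right) = - \frac{853}{9}$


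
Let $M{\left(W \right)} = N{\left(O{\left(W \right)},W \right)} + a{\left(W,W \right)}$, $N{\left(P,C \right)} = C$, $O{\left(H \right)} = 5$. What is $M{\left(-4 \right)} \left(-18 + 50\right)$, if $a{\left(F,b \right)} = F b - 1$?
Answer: $352$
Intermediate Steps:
$a{\left(F,b \right)} = -1 + F b$
$M{\left(W \right)} = -1 + W + W^{2}$ ($M{\left(W \right)} = W + \left(-1 + W W\right) = W + \left(-1 + W^{2}\right) = -1 + W + W^{2}$)
$M{\left(-4 \right)} \left(-18 + 50\right) = \left(-1 - 4 + \left(-4\right)^{2}\right) \left(-18 + 50\right) = \left(-1 - 4 + 16\right) 32 = 11 \cdot 32 = 352$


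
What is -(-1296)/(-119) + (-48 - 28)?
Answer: -10340/119 ≈ -86.891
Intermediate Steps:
-(-1296)/(-119) + (-48 - 28) = -(-1296)*(-1)/119 - 76 = -24*54/119 - 76 = -1296/119 - 76 = -10340/119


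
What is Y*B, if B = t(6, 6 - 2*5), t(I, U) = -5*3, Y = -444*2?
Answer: 13320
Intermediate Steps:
Y = -888
t(I, U) = -15
B = -15
Y*B = -888*(-15) = 13320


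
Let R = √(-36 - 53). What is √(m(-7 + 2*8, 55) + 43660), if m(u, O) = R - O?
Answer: √(43605 + I*√89) ≈ 208.82 + 0.023*I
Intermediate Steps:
R = I*√89 (R = √(-89) = I*√89 ≈ 9.434*I)
m(u, O) = -O + I*√89 (m(u, O) = I*√89 - O = -O + I*√89)
√(m(-7 + 2*8, 55) + 43660) = √((-1*55 + I*√89) + 43660) = √((-55 + I*√89) + 43660) = √(43605 + I*√89)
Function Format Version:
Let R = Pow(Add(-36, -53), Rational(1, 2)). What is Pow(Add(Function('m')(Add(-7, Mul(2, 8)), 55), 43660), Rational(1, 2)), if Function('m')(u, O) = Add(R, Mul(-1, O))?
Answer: Pow(Add(43605, Mul(I, Pow(89, Rational(1, 2)))), Rational(1, 2)) ≈ Add(208.82, Mul(0.023, I))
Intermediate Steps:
R = Mul(I, Pow(89, Rational(1, 2))) (R = Pow(-89, Rational(1, 2)) = Mul(I, Pow(89, Rational(1, 2))) ≈ Mul(9.4340, I))
Function('m')(u, O) = Add(Mul(-1, O), Mul(I, Pow(89, Rational(1, 2)))) (Function('m')(u, O) = Add(Mul(I, Pow(89, Rational(1, 2))), Mul(-1, O)) = Add(Mul(-1, O), Mul(I, Pow(89, Rational(1, 2)))))
Pow(Add(Function('m')(Add(-7, Mul(2, 8)), 55), 43660), Rational(1, 2)) = Pow(Add(Add(Mul(-1, 55), Mul(I, Pow(89, Rational(1, 2)))), 43660), Rational(1, 2)) = Pow(Add(Add(-55, Mul(I, Pow(89, Rational(1, 2)))), 43660), Rational(1, 2)) = Pow(Add(43605, Mul(I, Pow(89, Rational(1, 2)))), Rational(1, 2))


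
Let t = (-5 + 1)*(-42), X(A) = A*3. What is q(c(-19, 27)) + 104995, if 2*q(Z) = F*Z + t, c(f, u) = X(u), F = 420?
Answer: 122089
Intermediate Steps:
X(A) = 3*A
c(f, u) = 3*u
t = 168 (t = -4*(-42) = 168)
q(Z) = 84 + 210*Z (q(Z) = (420*Z + 168)/2 = (168 + 420*Z)/2 = 84 + 210*Z)
q(c(-19, 27)) + 104995 = (84 + 210*(3*27)) + 104995 = (84 + 210*81) + 104995 = (84 + 17010) + 104995 = 17094 + 104995 = 122089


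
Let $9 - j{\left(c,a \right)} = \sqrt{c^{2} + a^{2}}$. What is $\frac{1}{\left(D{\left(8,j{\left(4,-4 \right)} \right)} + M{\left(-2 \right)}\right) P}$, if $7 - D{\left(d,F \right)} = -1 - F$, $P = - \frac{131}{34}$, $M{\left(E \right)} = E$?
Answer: $- \frac{510}{25283} - \frac{136 \sqrt{2}}{25283} \approx -0.027779$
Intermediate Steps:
$P = - \frac{131}{34}$ ($P = \left(-131\right) \frac{1}{34} = - \frac{131}{34} \approx -3.8529$)
$j{\left(c,a \right)} = 9 - \sqrt{a^{2} + c^{2}}$ ($j{\left(c,a \right)} = 9 - \sqrt{c^{2} + a^{2}} = 9 - \sqrt{a^{2} + c^{2}}$)
$D{\left(d,F \right)} = 8 + F$ ($D{\left(d,F \right)} = 7 - \left(-1 - F\right) = 7 + \left(1 + F\right) = 8 + F$)
$\frac{1}{\left(D{\left(8,j{\left(4,-4 \right)} \right)} + M{\left(-2 \right)}\right) P} = \frac{1}{\left(\left(8 + \left(9 - \sqrt{\left(-4\right)^{2} + 4^{2}}\right)\right) - 2\right) \left(- \frac{131}{34}\right)} = \frac{1}{\left(\left(8 + \left(9 - \sqrt{16 + 16}\right)\right) - 2\right) \left(- \frac{131}{34}\right)} = \frac{1}{\left(\left(8 + \left(9 - \sqrt{32}\right)\right) - 2\right) \left(- \frac{131}{34}\right)} = \frac{1}{\left(\left(8 + \left(9 - 4 \sqrt{2}\right)\right) - 2\right) \left(- \frac{131}{34}\right)} = \frac{1}{\left(\left(17 - 4 \sqrt{2}\right) - 2\right) \left(- \frac{131}{34}\right)} = \frac{1}{\left(15 - 4 \sqrt{2}\right) \left(- \frac{131}{34}\right)} = \frac{1}{- \frac{1965}{34} + \frac{262 \sqrt{2}}{17}}$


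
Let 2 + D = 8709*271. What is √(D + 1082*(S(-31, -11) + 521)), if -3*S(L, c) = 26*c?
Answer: √27243087/3 ≈ 1739.8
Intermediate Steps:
S(L, c) = -26*c/3
D = 2360137 (D = -2 + 8709*271 = -2 + 2360139 = 2360137)
√(D + 1082*(S(-31, -11) + 521)) = √(2360137 + 1082*(-26/3*(-11) + 521)) = √(2360137 + 1082*(286/3 + 521)) = √(2360137 + 1082*(1849/3)) = √(2360137 + 2000618/3) = √(9081029/3) = √27243087/3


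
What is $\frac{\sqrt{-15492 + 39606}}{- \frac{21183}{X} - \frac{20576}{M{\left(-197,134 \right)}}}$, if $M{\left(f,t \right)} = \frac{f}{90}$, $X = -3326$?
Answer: $\frac{655222 \sqrt{24114}}{6163392891} \approx 0.016508$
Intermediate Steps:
$M{\left(f,t \right)} = \frac{f}{90}$ ($M{\left(f,t \right)} = f \frac{1}{90} = \frac{f}{90}$)
$\frac{\sqrt{-15492 + 39606}}{- \frac{21183}{X} - \frac{20576}{M{\left(-197,134 \right)}}} = \frac{\sqrt{-15492 + 39606}}{- \frac{21183}{-3326} - \frac{20576}{\frac{1}{90} \left(-197\right)}} = \frac{\sqrt{24114}}{\left(-21183\right) \left(- \frac{1}{3326}\right) - \frac{20576}{- \frac{197}{90}}} = \frac{\sqrt{24114}}{\frac{21183}{3326} - - \frac{1851840}{197}} = \frac{\sqrt{24114}}{\frac{21183}{3326} + \frac{1851840}{197}} = \frac{\sqrt{24114}}{\frac{6163392891}{655222}} = \sqrt{24114} \cdot \frac{655222}{6163392891} = \frac{655222 \sqrt{24114}}{6163392891}$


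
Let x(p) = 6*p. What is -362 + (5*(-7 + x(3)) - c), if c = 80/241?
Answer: -74067/241 ≈ -307.33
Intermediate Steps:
c = 80/241 (c = 80*(1/241) = 80/241 ≈ 0.33195)
-362 + (5*(-7 + x(3)) - c) = -362 + (5*(-7 + 6*3) - 1*80/241) = -362 + (5*(-7 + 18) - 80/241) = -362 + (5*11 - 80/241) = -362 + (55 - 80/241) = -362 + 13175/241 = -74067/241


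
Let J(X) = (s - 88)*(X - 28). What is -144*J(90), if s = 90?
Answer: -17856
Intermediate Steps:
J(X) = -56 + 2*X (J(X) = (90 - 88)*(X - 28) = 2*(-28 + X) = -56 + 2*X)
-144*J(90) = -144*(-56 + 2*90) = -144*(-56 + 180) = -144*124 = -17856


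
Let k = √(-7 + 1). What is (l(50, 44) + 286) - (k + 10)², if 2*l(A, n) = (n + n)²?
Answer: 4064 - 20*I*√6 ≈ 4064.0 - 48.99*I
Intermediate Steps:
k = I*√6 (k = √(-6) = I*√6 ≈ 2.4495*I)
l(A, n) = 2*n² (l(A, n) = (n + n)²/2 = (2*n)²/2 = (4*n²)/2 = 2*n²)
(l(50, 44) + 286) - (k + 10)² = (2*44² + 286) - (I*√6 + 10)² = (2*1936 + 286) - (10 + I*√6)² = (3872 + 286) - (10 + I*√6)² = 4158 - (10 + I*√6)²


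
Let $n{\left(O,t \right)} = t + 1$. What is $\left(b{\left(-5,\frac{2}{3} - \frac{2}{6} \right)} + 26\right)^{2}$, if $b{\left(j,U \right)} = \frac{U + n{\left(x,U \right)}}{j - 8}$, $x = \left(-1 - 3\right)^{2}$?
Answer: $\frac{1018081}{1521} \approx 669.35$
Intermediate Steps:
$x = 16$ ($x = \left(-4\right)^{2} = 16$)
$n{\left(O,t \right)} = 1 + t$
$b{\left(j,U \right)} = \frac{1 + 2 U}{-8 + j}$ ($b{\left(j,U \right)} = \frac{U + \left(1 + U\right)}{j - 8} = \frac{1 + 2 U}{-8 + j}$)
$\left(b{\left(-5,\frac{2}{3} - \frac{2}{6} \right)} + 26\right)^{2} = \left(\frac{1 + 2 \left(\frac{2}{3} - \frac{2}{6}\right)}{-8 - 5} + 26\right)^{2} = \left(\frac{1 + 2 \left(2 \cdot \frac{1}{3} - \frac{1}{3}\right)}{-13} + 26\right)^{2} = \left(- \frac{1 + 2 \left(\frac{2}{3} - \frac{1}{3}\right)}{13} + 26\right)^{2} = \left(- \frac{1 + 2 \cdot \frac{1}{3}}{13} + 26\right)^{2} = \left(- \frac{1 + \frac{2}{3}}{13} + 26\right)^{2} = \left(\left(- \frac{1}{13}\right) \frac{5}{3} + 26\right)^{2} = \left(- \frac{5}{39} + 26\right)^{2} = \left(\frac{1009}{39}\right)^{2} = \frac{1018081}{1521}$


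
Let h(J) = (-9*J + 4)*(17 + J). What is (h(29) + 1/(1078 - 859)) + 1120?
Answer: -2343737/219 ≈ -10702.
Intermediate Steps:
h(J) = (4 - 9*J)*(17 + J)
(h(29) + 1/(1078 - 859)) + 1120 = ((68 - 149*29 - 9*29²) + 1/(1078 - 859)) + 1120 = ((68 - 4321 - 9*841) + 1/219) + 1120 = ((68 - 4321 - 7569) + 1/219) + 1120 = (-11822 + 1/219) + 1120 = -2589017/219 + 1120 = -2343737/219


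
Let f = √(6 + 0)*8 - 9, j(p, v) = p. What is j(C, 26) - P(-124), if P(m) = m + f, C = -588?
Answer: -455 - 8*√6 ≈ -474.60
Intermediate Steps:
f = -9 + 8*√6 (f = √6*8 - 9 = 8*√6 - 9 = -9 + 8*√6 ≈ 10.596)
P(m) = -9 + m + 8*√6 (P(m) = m + (-9 + 8*√6) = -9 + m + 8*√6)
j(C, 26) - P(-124) = -588 - (-9 - 124 + 8*√6) = -588 - (-133 + 8*√6) = -588 + (133 - 8*√6) = -455 - 8*√6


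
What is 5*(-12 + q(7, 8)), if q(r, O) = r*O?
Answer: 220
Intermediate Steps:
q(r, O) = O*r
5*(-12 + q(7, 8)) = 5*(-12 + 8*7) = 5*(-12 + 56) = 5*44 = 220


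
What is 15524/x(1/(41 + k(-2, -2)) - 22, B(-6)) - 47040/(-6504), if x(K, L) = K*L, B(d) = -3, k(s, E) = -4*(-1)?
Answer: 65043500/268019 ≈ 242.68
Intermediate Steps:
k(s, E) = 4
15524/x(1/(41 + k(-2, -2)) - 22, B(-6)) - 47040/(-6504) = 15524/(((1/(41 + 4) - 22)*(-3))) - 47040/(-6504) = 15524/(((1/45 - 22)*(-3))) - 47040*(-1/6504) = 15524/(((1/45 - 22)*(-3))) + 1960/271 = 15524/((-989/45*(-3))) + 1960/271 = 15524/(989/15) + 1960/271 = 15524*(15/989) + 1960/271 = 232860/989 + 1960/271 = 65043500/268019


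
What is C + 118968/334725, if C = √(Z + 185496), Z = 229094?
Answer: 39656/111575 + √414590 ≈ 644.24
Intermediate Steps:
C = √414590 (C = √(229094 + 185496) = √414590 ≈ 643.89)
C + 118968/334725 = √414590 + 118968/334725 = √414590 + 118968*(1/334725) = √414590 + 39656/111575 = 39656/111575 + √414590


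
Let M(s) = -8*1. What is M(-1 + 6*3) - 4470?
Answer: -4478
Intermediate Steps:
M(s) = -8
M(-1 + 6*3) - 4470 = -8 - 4470 = -4478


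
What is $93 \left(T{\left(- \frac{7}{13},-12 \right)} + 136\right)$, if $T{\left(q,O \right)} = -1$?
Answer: $12555$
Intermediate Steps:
$93 \left(T{\left(- \frac{7}{13},-12 \right)} + 136\right) = 93 \left(-1 + 136\right) = 93 \cdot 135 = 12555$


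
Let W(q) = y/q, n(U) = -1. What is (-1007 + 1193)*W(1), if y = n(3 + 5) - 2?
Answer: -558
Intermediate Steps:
y = -3 (y = -1 - 2 = -3)
W(q) = -3/q
(-1007 + 1193)*W(1) = (-1007 + 1193)*(-3/1) = 186*(-3*1) = 186*(-3) = -558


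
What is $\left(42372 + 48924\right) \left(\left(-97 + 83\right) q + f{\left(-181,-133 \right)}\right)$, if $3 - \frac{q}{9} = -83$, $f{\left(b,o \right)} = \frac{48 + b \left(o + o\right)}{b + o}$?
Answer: $- \frac{157517462304}{157} \approx -1.0033 \cdot 10^{9}$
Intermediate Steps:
$f{\left(b,o \right)} = \frac{48 + 2 b o}{b + o}$ ($f{\left(b,o \right)} = \frac{48 + b 2 o}{b + o} = \frac{48 + 2 b o}{b + o}$)
$q = 774$ ($q = 27 - -747 = 27 + 747 = 774$)
$\left(42372 + 48924\right) \left(\left(-97 + 83\right) q + f{\left(-181,-133 \right)}\right) = \left(42372 + 48924\right) \left(\left(-97 + 83\right) 774 + \frac{2 \left(24 - -24073\right)}{-181 - 133}\right) = 91296 \left(\left(-14\right) 774 + \frac{2 \left(24 + 24073\right)}{-314}\right) = 91296 \left(-10836 + 2 \left(- \frac{1}{314}\right) 24097\right) = 91296 \left(-10836 - \frac{24097}{157}\right) = 91296 \left(- \frac{1725349}{157}\right) = - \frac{157517462304}{157}$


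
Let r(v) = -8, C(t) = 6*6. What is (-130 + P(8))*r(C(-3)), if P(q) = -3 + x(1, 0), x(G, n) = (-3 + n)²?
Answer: 992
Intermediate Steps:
C(t) = 36
P(q) = 6 (P(q) = -3 + (-3 + 0)² = -3 + (-3)² = -3 + 9 = 6)
(-130 + P(8))*r(C(-3)) = (-130 + 6)*(-8) = -124*(-8) = 992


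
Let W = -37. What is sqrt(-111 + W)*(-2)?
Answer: -4*I*sqrt(37) ≈ -24.331*I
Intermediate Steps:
sqrt(-111 + W)*(-2) = sqrt(-111 - 37)*(-2) = sqrt(-148)*(-2) = (2*I*sqrt(37))*(-2) = -4*I*sqrt(37)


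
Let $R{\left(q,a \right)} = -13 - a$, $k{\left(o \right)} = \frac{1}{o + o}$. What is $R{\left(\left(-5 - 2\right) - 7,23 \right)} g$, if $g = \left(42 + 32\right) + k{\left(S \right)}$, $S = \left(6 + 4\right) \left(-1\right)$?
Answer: $- \frac{13311}{5} \approx -2662.2$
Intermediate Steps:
$S = -10$ ($S = 10 \left(-1\right) = -10$)
$k{\left(o \right)} = \frac{1}{2 o}$
$g = \frac{1479}{20}$ ($g = \left(42 + 32\right) + \frac{1}{2 \left(-10\right)} = 74 + \frac{1}{2} \left(- \frac{1}{10}\right) = 74 - \frac{1}{20} = \frac{1479}{20} \approx 73.95$)
$R{\left(\left(-5 - 2\right) - 7,23 \right)} g = \left(-13 - 23\right) \frac{1479}{20} = \left(-36\right) \frac{1479}{20} = - \frac{13311}{5}$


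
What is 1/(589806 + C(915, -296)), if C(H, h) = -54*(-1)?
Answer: 1/589860 ≈ 1.6953e-6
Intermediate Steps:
C(H, h) = 54
1/(589806 + C(915, -296)) = 1/(589806 + 54) = 1/589860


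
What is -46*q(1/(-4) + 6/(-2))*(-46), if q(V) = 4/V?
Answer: -33856/13 ≈ -2604.3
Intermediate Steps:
-46*q(1/(-4) + 6/(-2))*(-46) = -184/(1/(-4) + 6/(-2))*(-46) = -184/(1*(-¼) + 6*(-½))*(-46) = -184/(-¼ - 3)*(-46) = -184/(-13/4)*(-46) = -184*(-4)/13*(-46) = -46*(-16/13)*(-46) = (736/13)*(-46) = -33856/13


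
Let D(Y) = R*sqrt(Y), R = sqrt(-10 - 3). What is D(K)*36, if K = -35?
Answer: -36*sqrt(455) ≈ -767.91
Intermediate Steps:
R = I*sqrt(13) (R = sqrt(-13) = I*sqrt(13) ≈ 3.6056*I)
D(Y) = I*sqrt(13)*sqrt(Y) (D(Y) = (I*sqrt(13))*sqrt(Y) = I*sqrt(13)*sqrt(Y))
D(K)*36 = (I*sqrt(13)*sqrt(-35))*36 = (I*sqrt(13)*(I*sqrt(35)))*36 = -sqrt(455)*36 = -36*sqrt(455)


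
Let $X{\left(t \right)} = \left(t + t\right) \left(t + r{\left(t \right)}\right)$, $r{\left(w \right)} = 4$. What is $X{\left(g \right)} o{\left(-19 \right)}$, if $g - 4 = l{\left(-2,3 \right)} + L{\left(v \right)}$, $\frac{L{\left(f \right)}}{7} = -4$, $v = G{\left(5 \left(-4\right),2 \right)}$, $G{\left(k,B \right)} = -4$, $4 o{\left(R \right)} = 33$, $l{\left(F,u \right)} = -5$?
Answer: $\frac{23925}{2} \approx 11963.0$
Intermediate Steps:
$o{\left(R \right)} = \frac{33}{4}$ ($o{\left(R \right)} = \frac{1}{4} \cdot 33 = \frac{33}{4}$)
$v = -4$
$L{\left(f \right)} = -28$ ($L{\left(f \right)} = 7 \left(-4\right) = -28$)
$g = -29$ ($g = 4 - 33 = -29$)
$X{\left(t \right)} = 2 t \left(4 + t\right)$ ($X{\left(t \right)} = \left(t + t\right) \left(t + 4\right) = 2 t \left(4 + t\right)$)
$X{\left(g \right)} o{\left(-19 \right)} = 2 \left(-29\right) \left(4 - 29\right) \frac{33}{4} = 2 \left(-29\right) \left(-25\right) \frac{33}{4} = 1450 \cdot \frac{33}{4} = \frac{23925}{2}$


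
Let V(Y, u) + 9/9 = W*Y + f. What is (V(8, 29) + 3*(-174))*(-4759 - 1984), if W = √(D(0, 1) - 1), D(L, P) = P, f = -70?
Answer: 3998599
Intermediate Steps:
W = 0 (W = √(1 - 1) = √0 = 0)
V(Y, u) = -71 (V(Y, u) = -1 + (0*Y - 70) = -1 + (0 - 70) = -1 - 70 = -71)
(V(8, 29) + 3*(-174))*(-4759 - 1984) = (-71 + 3*(-174))*(-4759 - 1984) = (-71 - 522)*(-6743) = -593*(-6743) = 3998599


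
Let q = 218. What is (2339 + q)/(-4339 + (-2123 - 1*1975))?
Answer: -2557/8437 ≈ -0.30307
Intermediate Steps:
(2339 + q)/(-4339 + (-2123 - 1*1975)) = (2339 + 218)/(-4339 + (-2123 - 1*1975)) = 2557/(-4339 + (-2123 - 1975)) = 2557/(-4339 - 4098) = 2557/(-8437) = 2557*(-1/8437) = -2557/8437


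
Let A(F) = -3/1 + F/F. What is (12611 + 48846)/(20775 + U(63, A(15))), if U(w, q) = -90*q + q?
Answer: 61457/20953 ≈ 2.9331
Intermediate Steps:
A(F) = -2 (A(F) = -3*1 + 1 = -3 + 1 = -2)
U(w, q) = -89*q
(12611 + 48846)/(20775 + U(63, A(15))) = (12611 + 48846)/(20775 - 89*(-2)) = 61457/(20775 + 178) = 61457/20953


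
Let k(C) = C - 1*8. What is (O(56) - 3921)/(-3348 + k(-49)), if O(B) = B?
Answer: 773/681 ≈ 1.1351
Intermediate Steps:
k(C) = -8 + C (k(C) = C - 8 = -8 + C)
(O(56) - 3921)/(-3348 + k(-49)) = (56 - 3921)/(-3348 + (-8 - 49)) = -3865/(-3348 - 57) = -3865/(-3405) = -3865*(-1/3405) = 773/681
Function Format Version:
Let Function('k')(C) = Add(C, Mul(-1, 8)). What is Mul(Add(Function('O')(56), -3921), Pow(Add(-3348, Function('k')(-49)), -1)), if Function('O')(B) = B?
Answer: Rational(773, 681) ≈ 1.1351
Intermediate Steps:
Function('k')(C) = Add(-8, C) (Function('k')(C) = Add(C, -8) = Add(-8, C))
Mul(Add(Function('O')(56), -3921), Pow(Add(-3348, Function('k')(-49)), -1)) = Mul(Add(56, -3921), Pow(Add(-3348, Add(-8, -49)), -1)) = Mul(-3865, Pow(Add(-3348, -57), -1)) = Mul(-3865, Pow(-3405, -1)) = Mul(-3865, Rational(-1, 3405)) = Rational(773, 681)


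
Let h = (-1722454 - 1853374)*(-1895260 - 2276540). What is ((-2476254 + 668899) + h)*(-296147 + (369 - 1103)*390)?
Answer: -8688136470291509315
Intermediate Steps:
h = 14917639250400 (h = -3575828*(-4171800) = 14917639250400)
((-2476254 + 668899) + h)*(-296147 + (369 - 1103)*390) = ((-2476254 + 668899) + 14917639250400)*(-296147 + (369 - 1103)*390) = (-1807355 + 14917639250400)*(-296147 - 734*390) = 14917637443045*(-296147 - 286260) = 14917637443045*(-582407) = -8688136470291509315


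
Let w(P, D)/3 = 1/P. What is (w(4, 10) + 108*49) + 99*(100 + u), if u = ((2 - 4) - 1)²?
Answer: 64335/4 ≈ 16084.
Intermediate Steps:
w(P, D) = 3/P (w(P, D) = 3*(1/P) = 3/P)
u = 9 (u = (-2 - 1)² = (-3)² = 9)
(w(4, 10) + 108*49) + 99*(100 + u) = (3/4 + 108*49) + 99*(100 + 9) = (3*(¼) + 5292) + 99*109 = (¾ + 5292) + 10791 = 21171/4 + 10791 = 64335/4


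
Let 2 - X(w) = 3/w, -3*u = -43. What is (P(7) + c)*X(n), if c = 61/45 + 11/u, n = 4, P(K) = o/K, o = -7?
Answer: 2173/1548 ≈ 1.4037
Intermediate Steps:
u = 43/3 (u = -1/3*(-43) = 43/3 ≈ 14.333)
P(K) = -7/K
X(w) = 2 - 3/w
c = 4108/1935 (c = 61/45 + 11/(43/3) = 61*(1/45) + 11*(3/43) = 61/45 + 33/43 = 4108/1935 ≈ 2.1230)
(P(7) + c)*X(n) = (-7/7 + 4108/1935)*(2 - 3/4) = (-7*1/7 + 4108/1935)*(2 - 3*1/4) = (-1 + 4108/1935)*(2 - 3/4) = (2173/1935)*(5/4) = 2173/1548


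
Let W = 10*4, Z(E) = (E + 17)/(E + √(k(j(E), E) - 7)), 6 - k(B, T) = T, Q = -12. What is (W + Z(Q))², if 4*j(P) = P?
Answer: 27667875/17689 - 52600*√11/17689 ≈ 1554.3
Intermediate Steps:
j(P) = P/4
k(B, T) = 6 - T
Z(E) = (17 + E)/(E + √(-1 - E)) (Z(E) = (E + 17)/(E + √((6 - E) - 7)) = (17 + E)/(E + √(-1 - E)))
W = 40
(W + Z(Q))² = (40 + (17 - 12)/(-12 + √(-1 - 1*(-12))))² = (40 + 5/(-12 + √(-1 + 12)))² = (40 + 5/(-12 + √11))²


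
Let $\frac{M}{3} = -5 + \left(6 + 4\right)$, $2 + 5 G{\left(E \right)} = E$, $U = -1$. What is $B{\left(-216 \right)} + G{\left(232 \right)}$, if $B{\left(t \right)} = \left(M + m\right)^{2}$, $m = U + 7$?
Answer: $487$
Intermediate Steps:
$G{\left(E \right)} = - \frac{2}{5} + \frac{E}{5}$
$M = 15$ ($M = 3 \left(-5 + \left(6 + 4\right)\right) = 3 \left(-5 + 10\right) = 3 \cdot 5 = 15$)
$m = 6$ ($m = -1 + 7 = 6$)
$B{\left(t \right)} = 441$ ($B{\left(t \right)} = \left(15 + 6\right)^{2} = 21^{2} = 441$)
$B{\left(-216 \right)} + G{\left(232 \right)} = 441 + \left(- \frac{2}{5} + \frac{1}{5} \cdot 232\right) = 441 + \left(- \frac{2}{5} + \frac{232}{5}\right) = 441 + 46 = 487$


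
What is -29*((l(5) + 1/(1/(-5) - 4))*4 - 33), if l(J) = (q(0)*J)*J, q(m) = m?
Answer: 20677/21 ≈ 984.62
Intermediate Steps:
l(J) = 0 (l(J) = (0*J)*J = 0*J = 0)
-29*((l(5) + 1/(1/(-5) - 4))*4 - 33) = -29*((0 + 1/(1/(-5) - 4))*4 - 33) = -29*((0 + 1/(-⅕ - 4))*4 - 33) = -29*((0 + 1/(-21/5))*4 - 33) = -29*((0 - 5/21)*4 - 33) = -29*(-5/21*4 - 33) = -29*(-20/21 - 33) = -29*(-713/21) = 20677/21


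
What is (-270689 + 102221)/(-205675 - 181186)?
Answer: 168468/386861 ≈ 0.43547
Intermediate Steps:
(-270689 + 102221)/(-205675 - 181186) = -168468/(-386861) = -168468*(-1/386861) = 168468/386861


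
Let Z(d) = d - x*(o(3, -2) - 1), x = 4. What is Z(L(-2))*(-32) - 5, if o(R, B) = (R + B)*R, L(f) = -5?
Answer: 411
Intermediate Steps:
o(R, B) = R*(B + R) (o(R, B) = (B + R)*R = R*(B + R))
Z(d) = -8 + d (Z(d) = d - 4*(3*(-2 + 3) - 1) = d - 4*(3*1 - 1) = d - 4*(3 - 1) = d - 4*2 = d - 1*8 = d - 8 = -8 + d)
Z(L(-2))*(-32) - 5 = (-8 - 5)*(-32) - 5 = -13*(-32) - 5 = 416 - 5 = 411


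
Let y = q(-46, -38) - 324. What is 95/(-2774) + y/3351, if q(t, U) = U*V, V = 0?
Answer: -21353/163082 ≈ -0.13093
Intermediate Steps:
q(t, U) = 0 (q(t, U) = U*0 = 0)
y = -324 (y = 0 - 324 = -324)
95/(-2774) + y/3351 = 95/(-2774) - 324/3351 = 95*(-1/2774) - 324*1/3351 = -5/146 - 108/1117 = -21353/163082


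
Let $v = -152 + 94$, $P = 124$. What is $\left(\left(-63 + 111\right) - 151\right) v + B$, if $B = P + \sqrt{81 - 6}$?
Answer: $6098 + 5 \sqrt{3} \approx 6106.7$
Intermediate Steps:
$v = -58$
$B = 124 + 5 \sqrt{3}$ ($B = 124 + \sqrt{81 - 6} = 124 + \sqrt{75} = 124 + 5 \sqrt{3} \approx 132.66$)
$\left(\left(-63 + 111\right) - 151\right) v + B = \left(\left(-63 + 111\right) - 151\right) \left(-58\right) + \left(124 + 5 \sqrt{3}\right) = \left(48 - 151\right) \left(-58\right) + \left(124 + 5 \sqrt{3}\right) = \left(-103\right) \left(-58\right) + \left(124 + 5 \sqrt{3}\right) = 5974 + \left(124 + 5 \sqrt{3}\right) = 6098 + 5 \sqrt{3}$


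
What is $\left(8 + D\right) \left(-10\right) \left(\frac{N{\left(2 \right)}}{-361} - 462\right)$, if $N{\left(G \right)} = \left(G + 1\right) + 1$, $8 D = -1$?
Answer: $\frac{26268795}{722} \approx 36383.0$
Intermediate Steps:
$D = - \frac{1}{8}$ ($D = \frac{1}{8} \left(-1\right) = - \frac{1}{8} \approx -0.125$)
$N{\left(G \right)} = 2 + G$ ($N{\left(G \right)} = \left(1 + G\right) + 1 = 2 + G$)
$\left(8 + D\right) \left(-10\right) \left(\frac{N{\left(2 \right)}}{-361} - 462\right) = \left(8 - \frac{1}{8}\right) \left(-10\right) \left(\frac{2 + 2}{-361} - 462\right) = \frac{63}{8} \left(-10\right) \left(4 \left(- \frac{1}{361}\right) - 462\right) = - \frac{315 \left(- \frac{4}{361} - 462\right)}{4} = \left(- \frac{315}{4}\right) \left(- \frac{166786}{361}\right) = \frac{26268795}{722}$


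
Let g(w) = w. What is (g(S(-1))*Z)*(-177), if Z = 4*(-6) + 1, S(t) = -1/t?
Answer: 4071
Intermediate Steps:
Z = -23 (Z = -24 + 1 = -23)
(g(S(-1))*Z)*(-177) = (-1/(-1)*(-23))*(-177) = (-1*(-1)*(-23))*(-177) = (1*(-23))*(-177) = -23*(-177) = 4071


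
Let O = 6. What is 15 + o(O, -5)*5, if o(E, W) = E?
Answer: 45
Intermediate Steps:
15 + o(O, -5)*5 = 15 + 6*5 = 15 + 30 = 45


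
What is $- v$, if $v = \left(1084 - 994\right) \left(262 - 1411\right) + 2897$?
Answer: $100513$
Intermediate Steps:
$v = -100513$ ($v = 90 \left(-1149\right) + 2897 = -103410 + 2897 = -100513$)
$- v = \left(-1\right) \left(-100513\right) = 100513$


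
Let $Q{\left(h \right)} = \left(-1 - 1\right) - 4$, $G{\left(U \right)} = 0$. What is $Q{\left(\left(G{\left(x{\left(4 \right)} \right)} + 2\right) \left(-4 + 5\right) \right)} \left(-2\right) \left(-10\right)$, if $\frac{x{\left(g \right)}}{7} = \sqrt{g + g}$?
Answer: $-120$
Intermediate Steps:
$x{\left(g \right)} = 7 \sqrt{2} \sqrt{g}$ ($x{\left(g \right)} = 7 \sqrt{g + g} = 7 \sqrt{2 g} = 7 \sqrt{2} \sqrt{g}$)
$Q{\left(h \right)} = -6$ ($Q{\left(h \right)} = -2 - 4 = -6$)
$Q{\left(\left(G{\left(x{\left(4 \right)} \right)} + 2\right) \left(-4 + 5\right) \right)} \left(-2\right) \left(-10\right) = \left(-6\right) \left(-2\right) \left(-10\right) = 12 \left(-10\right) = -120$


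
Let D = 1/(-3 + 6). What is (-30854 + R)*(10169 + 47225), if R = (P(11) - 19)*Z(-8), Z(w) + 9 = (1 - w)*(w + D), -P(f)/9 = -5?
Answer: -1887229508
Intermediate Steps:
P(f) = 45 (P(f) = -9*(-5) = 45)
D = ⅓ (D = 1/3 = ⅓ ≈ 0.33333)
Z(w) = -9 + (1 - w)*(⅓ + w) (Z(w) = -9 + (1 - w)*(w + ⅓) = -9 + (1 - w)*(⅓ + w))
R = -2028 (R = (45 - 19)*(-26/3 - 1*(-8)² + (⅔)*(-8)) = 26*(-26/3 - 1*64 - 16/3) = 26*(-26/3 - 64 - 16/3) = 26*(-78) = -2028)
(-30854 + R)*(10169 + 47225) = (-30854 - 2028)*(10169 + 47225) = -32882*57394 = -1887229508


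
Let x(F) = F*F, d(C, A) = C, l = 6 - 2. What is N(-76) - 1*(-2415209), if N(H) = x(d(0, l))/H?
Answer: 2415209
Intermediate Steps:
l = 4
x(F) = F²
N(H) = 0 (N(H) = 0²/H = 0/H = 0)
N(-76) - 1*(-2415209) = 0 - 1*(-2415209) = 0 + 2415209 = 2415209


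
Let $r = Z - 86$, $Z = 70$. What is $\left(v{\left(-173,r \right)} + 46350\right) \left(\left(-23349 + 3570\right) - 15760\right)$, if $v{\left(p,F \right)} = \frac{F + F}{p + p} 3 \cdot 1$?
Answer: $- \frac{284972954322}{173} \approx -1.6472 \cdot 10^{9}$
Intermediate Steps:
$r = -16$ ($r = 70 - 86 = -16$)
$v{\left(p,F \right)} = \frac{3 F}{p}$ ($v{\left(p,F \right)} = \frac{2 F}{2 p} 3 \cdot 1 = 2 F \frac{1}{2 p} 3 \cdot 1 = \frac{F}{p} 3 \cdot 1 = \frac{3 F}{p} 1 = \frac{3 F}{p}$)
$\left(v{\left(-173,r \right)} + 46350\right) \left(\left(-23349 + 3570\right) - 15760\right) = \left(3 \left(-16\right) \frac{1}{-173} + 46350\right) \left(\left(-23349 + 3570\right) - 15760\right) = \left(3 \left(-16\right) \left(- \frac{1}{173}\right) + 46350\right) \left(-19779 - 15760\right) = \left(\frac{48}{173} + 46350\right) \left(-35539\right) = \frac{8018598}{173} \left(-35539\right) = - \frac{284972954322}{173}$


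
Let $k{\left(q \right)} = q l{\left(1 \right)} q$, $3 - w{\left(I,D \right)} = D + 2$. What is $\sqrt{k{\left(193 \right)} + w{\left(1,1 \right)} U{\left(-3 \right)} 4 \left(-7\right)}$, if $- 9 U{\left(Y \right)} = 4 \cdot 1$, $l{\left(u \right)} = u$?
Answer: $193$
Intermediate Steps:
$w{\left(I,D \right)} = 1 - D$ ($w{\left(I,D \right)} = 3 - \left(D + 2\right) = 3 - \left(2 + D\right) = 1 - D$)
$k{\left(q \right)} = q^{2}$ ($k{\left(q \right)} = q 1 q = q q = q^{2}$)
$U{\left(Y \right)} = - \frac{4}{9}$ ($U{\left(Y \right)} = - \frac{4 \cdot 1}{9} = \left(- \frac{1}{9}\right) 4 = - \frac{4}{9}$)
$\sqrt{k{\left(193 \right)} + w{\left(1,1 \right)} U{\left(-3 \right)} 4 \left(-7\right)} = \sqrt{193^{2} + \left(1 - 1\right) \left(- \frac{4}{9}\right) 4 \left(-7\right)} = \sqrt{37249 + \left(1 - 1\right) \left(- \frac{4}{9}\right) 4 \left(-7\right)} = \sqrt{37249 + 0 \left(- \frac{4}{9}\right) 4 \left(-7\right)} = \sqrt{37249 + 0 \cdot 4 \left(-7\right)} = \sqrt{37249 + 0 \left(-7\right)} = \sqrt{37249 + 0} = \sqrt{37249} = 193$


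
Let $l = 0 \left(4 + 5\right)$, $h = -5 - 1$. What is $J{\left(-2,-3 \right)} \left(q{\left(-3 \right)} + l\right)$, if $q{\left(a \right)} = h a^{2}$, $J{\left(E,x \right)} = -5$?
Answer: $270$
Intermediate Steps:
$h = -6$
$q{\left(a \right)} = - 6 a^{2}$
$l = 0$ ($l = 0 \cdot 9 = 0$)
$J{\left(-2,-3 \right)} \left(q{\left(-3 \right)} + l\right) = - 5 \left(- 6 \left(-3\right)^{2} + 0\right) = - 5 \left(\left(-6\right) 9 + 0\right) = - 5 \left(-54 + 0\right) = \left(-5\right) \left(-54\right) = 270$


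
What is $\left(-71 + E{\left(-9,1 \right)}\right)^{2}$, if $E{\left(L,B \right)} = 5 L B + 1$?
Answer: $13225$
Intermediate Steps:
$E{\left(L,B \right)} = 1 + 5 B L$ ($E{\left(L,B \right)} = 5 B L + 1 = 1 + 5 B L$)
$\left(-71 + E{\left(-9,1 \right)}\right)^{2} = \left(-71 + \left(1 + 5 \cdot 1 \left(-9\right)\right)\right)^{2} = \left(-71 + \left(1 - 45\right)\right)^{2} = \left(-71 - 44\right)^{2} = \left(-115\right)^{2} = 13225$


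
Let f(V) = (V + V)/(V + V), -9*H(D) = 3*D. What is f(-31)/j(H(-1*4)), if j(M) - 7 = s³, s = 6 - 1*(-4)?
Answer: 1/1007 ≈ 0.00099305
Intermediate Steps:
H(D) = -D/3
s = 10 (s = 6 + 4 = 10)
j(M) = 1007 (j(M) = 7 + 10³ = 7 + 1000 = 1007)
f(V) = 1 (f(V) = (2*V)/((2*V)) = (2*V)*(1/(2*V)) = 1)
f(-31)/j(H(-1*4)) = 1/1007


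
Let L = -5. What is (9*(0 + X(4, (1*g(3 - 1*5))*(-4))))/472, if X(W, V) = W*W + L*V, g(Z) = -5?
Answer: -189/118 ≈ -1.6017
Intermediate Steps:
X(W, V) = W² - 5*V (X(W, V) = W*W - 5*V = W² - 5*V)
(9*(0 + X(4, (1*g(3 - 1*5))*(-4))))/472 = (9*(0 + (4² - 5*1*(-5)*(-4))))/472 = (9*(0 + (16 - (-25)*(-4))))*(1/472) = (9*(0 + (16 - 5*20)))*(1/472) = (9*(0 + (16 - 100)))*(1/472) = (9*(0 - 84))*(1/472) = (9*(-84))*(1/472) = -756*1/472 = -189/118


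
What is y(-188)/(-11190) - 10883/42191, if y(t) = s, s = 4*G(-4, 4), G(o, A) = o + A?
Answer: -10883/42191 ≈ -0.25795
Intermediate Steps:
G(o, A) = A + o
s = 0 (s = 4*(4 - 4) = 4*0 = 0)
y(t) = 0
y(-188)/(-11190) - 10883/42191 = 0/(-11190) - 10883/42191 = 0*(-1/11190) - 10883*1/42191 = 0 - 10883/42191 = -10883/42191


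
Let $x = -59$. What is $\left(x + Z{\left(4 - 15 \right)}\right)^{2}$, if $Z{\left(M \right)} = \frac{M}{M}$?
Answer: $3364$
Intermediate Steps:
$Z{\left(M \right)} = 1$
$\left(x + Z{\left(4 - 15 \right)}\right)^{2} = \left(-59 + 1\right)^{2} = \left(-58\right)^{2} = 3364$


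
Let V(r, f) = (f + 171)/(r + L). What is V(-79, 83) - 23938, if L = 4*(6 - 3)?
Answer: -1604100/67 ≈ -23942.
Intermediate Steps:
L = 12 (L = 4*3 = 12)
V(r, f) = (171 + f)/(12 + r) (V(r, f) = (f + 171)/(r + 12) = (171 + f)/(12 + r))
V(-79, 83) - 23938 = (171 + 83)/(12 - 79) - 23938 = 254/(-67) - 23938 = -1/67*254 - 23938 = -254/67 - 23938 = -1604100/67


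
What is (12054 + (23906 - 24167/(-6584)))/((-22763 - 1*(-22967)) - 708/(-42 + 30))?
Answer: 236784807/1731592 ≈ 136.74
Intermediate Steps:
(12054 + (23906 - 24167/(-6584)))/((-22763 - 1*(-22967)) - 708/(-42 + 30)) = (12054 + (23906 - 24167*(-1)/6584))/((-22763 + 22967) - 708/(-12)) = (12054 + (23906 - 1*(-24167/6584)))/(204 - 1/12*(-708)) = (12054 + (23906 + 24167/6584))/(204 + 59) = (12054 + 157421271/6584)/263 = (236784807/6584)*(1/263) = 236784807/1731592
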